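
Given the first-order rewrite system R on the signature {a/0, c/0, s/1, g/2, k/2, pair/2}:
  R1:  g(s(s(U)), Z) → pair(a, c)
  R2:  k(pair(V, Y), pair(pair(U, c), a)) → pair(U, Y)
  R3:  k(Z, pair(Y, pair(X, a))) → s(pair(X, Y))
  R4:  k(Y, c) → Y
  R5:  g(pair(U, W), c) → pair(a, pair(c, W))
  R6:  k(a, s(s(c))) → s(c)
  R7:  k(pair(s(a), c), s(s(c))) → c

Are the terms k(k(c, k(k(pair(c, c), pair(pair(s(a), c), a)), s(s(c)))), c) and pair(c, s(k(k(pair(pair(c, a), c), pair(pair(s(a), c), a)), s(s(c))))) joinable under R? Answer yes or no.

no — NF(t₁) = c, NF(t₂) = pair(c, s(c))

Reduce t₁ = k(k(c, k(k(pair(c, c), pair(pair(s(a), c), a)), s(s(c)))), c):
1. k(k(c, k(k(pair(c, c), pair(pair(s(a), c), a)), s(s(c)))), c)  →  k(c, k(k(pair(c, c), pair(pair(s(a), c), a)), s(s(c))))   [R4 at ε]
2. k(c, k(k(pair(c, c), pair(pair(s(a), c), a)), s(s(c))))  →  k(c, k(pair(s(a), c), s(s(c))))   [R2 at 2.1]
3. k(c, k(pair(s(a), c), s(s(c))))  →  k(c, c)   [R7 at 2]
4. k(c, c)  →  c   [R4 at ε]

Reduce t₂ = pair(c, s(k(k(pair(pair(c, a), c), pair(pair(s(a), c), a)), s(s(c))))):
1. pair(c, s(k(k(pair(pair(c, a), c), pair(pair(s(a), c), a)), s(s(c)))))  →  pair(c, s(k(pair(s(a), c), s(s(c)))))   [R2 at 2.1.1]
2. pair(c, s(k(pair(s(a), c), s(s(c)))))  →  pair(c, s(c))   [R7 at 2.1]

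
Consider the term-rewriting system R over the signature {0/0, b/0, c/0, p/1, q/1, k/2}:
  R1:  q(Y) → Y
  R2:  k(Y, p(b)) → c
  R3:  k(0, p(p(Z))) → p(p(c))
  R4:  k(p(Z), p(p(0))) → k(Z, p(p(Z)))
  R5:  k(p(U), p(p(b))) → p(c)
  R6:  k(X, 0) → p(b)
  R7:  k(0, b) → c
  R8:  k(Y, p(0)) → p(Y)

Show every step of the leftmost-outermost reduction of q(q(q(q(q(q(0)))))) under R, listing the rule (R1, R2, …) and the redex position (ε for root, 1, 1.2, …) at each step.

0

1. q(q(q(q(q(q(0))))))  →  q(q(q(q(q(0)))))   [R1 at ε]
2. q(q(q(q(q(0)))))  →  q(q(q(q(0))))   [R1 at ε]
3. q(q(q(q(0))))  →  q(q(q(0)))   [R1 at ε]
4. q(q(q(0)))  →  q(q(0))   [R1 at ε]
5. q(q(0))  →  q(0)   [R1 at ε]
6. q(0)  →  0   [R1 at ε]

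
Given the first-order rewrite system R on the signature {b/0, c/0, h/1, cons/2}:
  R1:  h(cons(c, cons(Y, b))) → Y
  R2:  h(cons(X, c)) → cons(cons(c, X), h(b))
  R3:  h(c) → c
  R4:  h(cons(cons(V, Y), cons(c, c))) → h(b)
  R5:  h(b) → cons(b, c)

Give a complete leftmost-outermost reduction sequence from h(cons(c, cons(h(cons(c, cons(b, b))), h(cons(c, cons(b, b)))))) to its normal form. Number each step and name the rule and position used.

b

1. h(cons(c, cons(h(cons(c, cons(b, b))), h(cons(c, cons(b, b))))))  →  h(cons(c, cons(b, h(cons(c, cons(b, b))))))   [R1 at 1.2.1]
2. h(cons(c, cons(b, h(cons(c, cons(b, b))))))  →  h(cons(c, cons(b, b)))   [R1 at 1.2.2]
3. h(cons(c, cons(b, b)))  →  b   [R1 at ε]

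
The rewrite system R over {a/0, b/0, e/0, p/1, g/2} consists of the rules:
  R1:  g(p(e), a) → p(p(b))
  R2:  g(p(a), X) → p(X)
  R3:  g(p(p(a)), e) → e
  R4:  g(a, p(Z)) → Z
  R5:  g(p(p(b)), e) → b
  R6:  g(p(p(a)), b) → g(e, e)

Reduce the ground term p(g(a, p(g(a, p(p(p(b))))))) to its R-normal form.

p(p(p(b)))

1. p(g(a, p(g(a, p(p(p(b)))))))  →  p(g(a, p(p(p(b)))))   [R4 at 1]
2. p(g(a, p(p(p(b)))))  →  p(p(p(b)))   [R4 at 1]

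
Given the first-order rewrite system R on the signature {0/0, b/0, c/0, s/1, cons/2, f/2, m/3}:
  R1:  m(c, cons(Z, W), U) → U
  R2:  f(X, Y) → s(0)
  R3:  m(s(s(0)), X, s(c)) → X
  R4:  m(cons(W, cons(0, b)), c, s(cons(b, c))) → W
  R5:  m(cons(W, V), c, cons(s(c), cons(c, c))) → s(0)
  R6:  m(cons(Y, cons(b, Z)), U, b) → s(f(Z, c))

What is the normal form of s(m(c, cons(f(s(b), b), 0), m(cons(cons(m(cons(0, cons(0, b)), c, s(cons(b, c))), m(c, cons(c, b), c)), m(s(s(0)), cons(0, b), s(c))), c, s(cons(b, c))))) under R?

1. s(m(c, cons(f(s(b), b), 0), m(cons(cons(m(cons(0, cons(0, b)), c, s(cons(b, c))), m(c, cons(c, b), c)), m(s(s(0)), cons(0, b), s(c))), c, s(cons(b, c)))))  →  s(m(cons(cons(m(cons(0, cons(0, b)), c, s(cons(b, c))), m(c, cons(c, b), c)), m(s(s(0)), cons(0, b), s(c))), c, s(cons(b, c))))   [R1 at 1]
2. s(m(cons(cons(m(cons(0, cons(0, b)), c, s(cons(b, c))), m(c, cons(c, b), c)), m(s(s(0)), cons(0, b), s(c))), c, s(cons(b, c))))  →  s(m(cons(cons(0, m(c, cons(c, b), c)), m(s(s(0)), cons(0, b), s(c))), c, s(cons(b, c))))   [R4 at 1.1.1.1]
3. s(m(cons(cons(0, m(c, cons(c, b), c)), m(s(s(0)), cons(0, b), s(c))), c, s(cons(b, c))))  →  s(m(cons(cons(0, c), m(s(s(0)), cons(0, b), s(c))), c, s(cons(b, c))))   [R1 at 1.1.1.2]
4. s(m(cons(cons(0, c), m(s(s(0)), cons(0, b), s(c))), c, s(cons(b, c))))  →  s(m(cons(cons(0, c), cons(0, b)), c, s(cons(b, c))))   [R3 at 1.1.2]
5. s(m(cons(cons(0, c), cons(0, b)), c, s(cons(b, c))))  →  s(cons(0, c))   [R4 at 1]

s(cons(0, c))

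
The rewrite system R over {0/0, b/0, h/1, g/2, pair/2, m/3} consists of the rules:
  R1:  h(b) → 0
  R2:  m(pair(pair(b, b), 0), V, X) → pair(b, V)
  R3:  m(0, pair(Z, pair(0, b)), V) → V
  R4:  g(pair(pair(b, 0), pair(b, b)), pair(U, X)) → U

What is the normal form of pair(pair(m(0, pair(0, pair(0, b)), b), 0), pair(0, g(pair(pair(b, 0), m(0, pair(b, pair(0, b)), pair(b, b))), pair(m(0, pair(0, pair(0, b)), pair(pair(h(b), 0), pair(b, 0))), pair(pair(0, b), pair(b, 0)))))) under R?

pair(pair(b, 0), pair(0, pair(pair(0, 0), pair(b, 0))))

1. pair(pair(m(0, pair(0, pair(0, b)), b), 0), pair(0, g(pair(pair(b, 0), m(0, pair(b, pair(0, b)), pair(b, b))), pair(m(0, pair(0, pair(0, b)), pair(pair(h(b), 0), pair(b, 0))), pair(pair(0, b), pair(b, 0))))))  →  pair(pair(b, 0), pair(0, g(pair(pair(b, 0), m(0, pair(b, pair(0, b)), pair(b, b))), pair(m(0, pair(0, pair(0, b)), pair(pair(h(b), 0), pair(b, 0))), pair(pair(0, b), pair(b, 0))))))   [R3 at 1.1]
2. pair(pair(b, 0), pair(0, g(pair(pair(b, 0), m(0, pair(b, pair(0, b)), pair(b, b))), pair(m(0, pair(0, pair(0, b)), pair(pair(h(b), 0), pair(b, 0))), pair(pair(0, b), pair(b, 0))))))  →  pair(pair(b, 0), pair(0, g(pair(pair(b, 0), pair(b, b)), pair(m(0, pair(0, pair(0, b)), pair(pair(h(b), 0), pair(b, 0))), pair(pair(0, b), pair(b, 0))))))   [R3 at 2.2.1.2]
3. pair(pair(b, 0), pair(0, g(pair(pair(b, 0), pair(b, b)), pair(m(0, pair(0, pair(0, b)), pair(pair(h(b), 0), pair(b, 0))), pair(pair(0, b), pair(b, 0))))))  →  pair(pair(b, 0), pair(0, m(0, pair(0, pair(0, b)), pair(pair(h(b), 0), pair(b, 0)))))   [R4 at 2.2]
4. pair(pair(b, 0), pair(0, m(0, pair(0, pair(0, b)), pair(pair(h(b), 0), pair(b, 0)))))  →  pair(pair(b, 0), pair(0, pair(pair(h(b), 0), pair(b, 0))))   [R3 at 2.2]
5. pair(pair(b, 0), pair(0, pair(pair(h(b), 0), pair(b, 0))))  →  pair(pair(b, 0), pair(0, pair(pair(0, 0), pair(b, 0))))   [R1 at 2.2.1.1]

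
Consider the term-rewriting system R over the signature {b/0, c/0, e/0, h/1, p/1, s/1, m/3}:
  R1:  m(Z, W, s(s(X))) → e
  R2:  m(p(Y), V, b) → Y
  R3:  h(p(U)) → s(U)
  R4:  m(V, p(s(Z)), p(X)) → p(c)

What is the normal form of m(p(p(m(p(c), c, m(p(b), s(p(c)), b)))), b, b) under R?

p(c)

1. m(p(p(m(p(c), c, m(p(b), s(p(c)), b)))), b, b)  →  p(m(p(c), c, m(p(b), s(p(c)), b)))   [R2 at ε]
2. p(m(p(c), c, m(p(b), s(p(c)), b)))  →  p(m(p(c), c, b))   [R2 at 1.3]
3. p(m(p(c), c, b))  →  p(c)   [R2 at 1]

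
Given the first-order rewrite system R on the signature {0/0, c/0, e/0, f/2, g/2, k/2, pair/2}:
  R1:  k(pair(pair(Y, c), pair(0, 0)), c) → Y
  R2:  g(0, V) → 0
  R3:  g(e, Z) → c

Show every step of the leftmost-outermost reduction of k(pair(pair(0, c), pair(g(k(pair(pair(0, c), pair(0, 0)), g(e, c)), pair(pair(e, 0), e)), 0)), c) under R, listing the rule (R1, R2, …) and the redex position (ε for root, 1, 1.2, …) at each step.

1. k(pair(pair(0, c), pair(g(k(pair(pair(0, c), pair(0, 0)), g(e, c)), pair(pair(e, 0), e)), 0)), c)  →  k(pair(pair(0, c), pair(g(k(pair(pair(0, c), pair(0, 0)), c), pair(pair(e, 0), e)), 0)), c)   [R3 at 1.2.1.1.2]
2. k(pair(pair(0, c), pair(g(k(pair(pair(0, c), pair(0, 0)), c), pair(pair(e, 0), e)), 0)), c)  →  k(pair(pair(0, c), pair(g(0, pair(pair(e, 0), e)), 0)), c)   [R1 at 1.2.1.1]
3. k(pair(pair(0, c), pair(g(0, pair(pair(e, 0), e)), 0)), c)  →  k(pair(pair(0, c), pair(0, 0)), c)   [R2 at 1.2.1]
4. k(pair(pair(0, c), pair(0, 0)), c)  →  0   [R1 at ε]

0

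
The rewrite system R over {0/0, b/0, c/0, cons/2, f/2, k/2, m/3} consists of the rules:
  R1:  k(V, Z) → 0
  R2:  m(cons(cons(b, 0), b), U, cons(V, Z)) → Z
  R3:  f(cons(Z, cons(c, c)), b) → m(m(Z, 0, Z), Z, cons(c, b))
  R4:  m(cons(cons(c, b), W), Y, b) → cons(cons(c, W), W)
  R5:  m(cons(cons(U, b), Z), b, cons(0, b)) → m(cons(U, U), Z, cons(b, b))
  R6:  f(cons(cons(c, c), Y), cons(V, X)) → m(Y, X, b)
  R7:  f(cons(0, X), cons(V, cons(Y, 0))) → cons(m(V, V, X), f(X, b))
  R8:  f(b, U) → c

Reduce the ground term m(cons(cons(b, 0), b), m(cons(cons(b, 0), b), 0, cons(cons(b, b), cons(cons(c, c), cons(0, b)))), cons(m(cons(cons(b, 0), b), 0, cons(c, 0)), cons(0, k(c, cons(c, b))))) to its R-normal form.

cons(0, 0)

1. m(cons(cons(b, 0), b), m(cons(cons(b, 0), b), 0, cons(cons(b, b), cons(cons(c, c), cons(0, b)))), cons(m(cons(cons(b, 0), b), 0, cons(c, 0)), cons(0, k(c, cons(c, b)))))  →  cons(0, k(c, cons(c, b)))   [R2 at ε]
2. cons(0, k(c, cons(c, b)))  →  cons(0, 0)   [R1 at 2]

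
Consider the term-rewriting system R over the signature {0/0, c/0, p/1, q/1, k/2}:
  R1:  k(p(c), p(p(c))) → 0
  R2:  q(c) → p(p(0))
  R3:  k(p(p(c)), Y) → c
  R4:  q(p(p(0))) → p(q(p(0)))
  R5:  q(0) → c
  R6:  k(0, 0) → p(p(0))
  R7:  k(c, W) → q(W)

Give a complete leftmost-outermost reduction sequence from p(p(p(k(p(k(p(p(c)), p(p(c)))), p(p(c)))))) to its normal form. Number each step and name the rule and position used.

p(p(p(0)))

1. p(p(p(k(p(k(p(p(c)), p(p(c)))), p(p(c))))))  →  p(p(p(k(p(c), p(p(c))))))   [R3 at 1.1.1.1.1]
2. p(p(p(k(p(c), p(p(c))))))  →  p(p(p(0)))   [R1 at 1.1.1]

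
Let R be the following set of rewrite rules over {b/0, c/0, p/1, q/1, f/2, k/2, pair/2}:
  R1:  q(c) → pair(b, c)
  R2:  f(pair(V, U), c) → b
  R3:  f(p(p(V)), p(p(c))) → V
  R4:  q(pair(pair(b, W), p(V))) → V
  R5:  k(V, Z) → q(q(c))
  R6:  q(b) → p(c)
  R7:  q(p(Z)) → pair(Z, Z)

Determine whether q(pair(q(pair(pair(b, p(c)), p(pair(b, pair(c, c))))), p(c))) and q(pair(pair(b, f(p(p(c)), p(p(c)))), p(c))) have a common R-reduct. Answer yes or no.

Reduce t₁ = q(pair(q(pair(pair(b, p(c)), p(pair(b, pair(c, c))))), p(c))):
1. q(pair(q(pair(pair(b, p(c)), p(pair(b, pair(c, c))))), p(c)))  →  q(pair(pair(b, pair(c, c)), p(c)))   [R4 at 1.1]
2. q(pair(pair(b, pair(c, c)), p(c)))  →  c   [R4 at ε]

Reduce t₂ = q(pair(pair(b, f(p(p(c)), p(p(c)))), p(c))):
1. q(pair(pair(b, f(p(p(c)), p(p(c)))), p(c)))  →  c   [R4 at ε]

yes — NF(t₁) = c, NF(t₂) = c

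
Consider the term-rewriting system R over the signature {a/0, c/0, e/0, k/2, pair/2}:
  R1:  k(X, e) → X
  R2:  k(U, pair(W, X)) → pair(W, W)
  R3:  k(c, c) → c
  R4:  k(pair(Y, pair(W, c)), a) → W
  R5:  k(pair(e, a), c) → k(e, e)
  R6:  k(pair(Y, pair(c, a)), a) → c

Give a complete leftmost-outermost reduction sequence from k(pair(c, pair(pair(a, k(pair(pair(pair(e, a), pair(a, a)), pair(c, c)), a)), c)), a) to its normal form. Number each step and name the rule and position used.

pair(a, c)

1. k(pair(c, pair(pair(a, k(pair(pair(pair(e, a), pair(a, a)), pair(c, c)), a)), c)), a)  →  pair(a, k(pair(pair(pair(e, a), pair(a, a)), pair(c, c)), a))   [R4 at ε]
2. pair(a, k(pair(pair(pair(e, a), pair(a, a)), pair(c, c)), a))  →  pair(a, c)   [R4 at 2]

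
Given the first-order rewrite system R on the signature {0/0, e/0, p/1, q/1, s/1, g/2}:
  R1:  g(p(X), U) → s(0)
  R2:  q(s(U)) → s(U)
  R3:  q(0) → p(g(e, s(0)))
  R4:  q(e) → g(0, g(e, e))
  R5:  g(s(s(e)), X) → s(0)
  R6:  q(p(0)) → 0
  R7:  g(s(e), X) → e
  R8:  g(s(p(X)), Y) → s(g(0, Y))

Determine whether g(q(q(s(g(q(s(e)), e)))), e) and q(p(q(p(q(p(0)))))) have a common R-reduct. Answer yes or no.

Reduce t₁ = g(q(q(s(g(q(s(e)), e)))), e):
1. g(q(q(s(g(q(s(e)), e)))), e)  →  g(q(s(g(q(s(e)), e))), e)   [R2 at 1.1]
2. g(q(s(g(q(s(e)), e))), e)  →  g(s(g(q(s(e)), e)), e)   [R2 at 1]
3. g(s(g(q(s(e)), e)), e)  →  g(s(g(s(e), e)), e)   [R2 at 1.1.1]
4. g(s(g(s(e), e)), e)  →  g(s(e), e)   [R7 at 1.1]
5. g(s(e), e)  →  e   [R7 at ε]

Reduce t₂ = q(p(q(p(q(p(0)))))):
1. q(p(q(p(q(p(0))))))  →  q(p(q(p(0))))   [R6 at 1.1.1.1]
2. q(p(q(p(0))))  →  q(p(0))   [R6 at 1.1]
3. q(p(0))  →  0   [R6 at ε]

no — NF(t₁) = e, NF(t₂) = 0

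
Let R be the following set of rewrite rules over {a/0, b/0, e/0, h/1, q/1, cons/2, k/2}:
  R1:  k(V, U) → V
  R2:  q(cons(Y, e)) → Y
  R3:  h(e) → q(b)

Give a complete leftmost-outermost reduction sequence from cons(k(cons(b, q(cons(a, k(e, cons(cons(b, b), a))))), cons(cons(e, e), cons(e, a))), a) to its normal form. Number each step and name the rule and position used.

1. cons(k(cons(b, q(cons(a, k(e, cons(cons(b, b), a))))), cons(cons(e, e), cons(e, a))), a)  →  cons(cons(b, q(cons(a, k(e, cons(cons(b, b), a))))), a)   [R1 at 1]
2. cons(cons(b, q(cons(a, k(e, cons(cons(b, b), a))))), a)  →  cons(cons(b, q(cons(a, e))), a)   [R1 at 1.2.1.2]
3. cons(cons(b, q(cons(a, e))), a)  →  cons(cons(b, a), a)   [R2 at 1.2]

cons(cons(b, a), a)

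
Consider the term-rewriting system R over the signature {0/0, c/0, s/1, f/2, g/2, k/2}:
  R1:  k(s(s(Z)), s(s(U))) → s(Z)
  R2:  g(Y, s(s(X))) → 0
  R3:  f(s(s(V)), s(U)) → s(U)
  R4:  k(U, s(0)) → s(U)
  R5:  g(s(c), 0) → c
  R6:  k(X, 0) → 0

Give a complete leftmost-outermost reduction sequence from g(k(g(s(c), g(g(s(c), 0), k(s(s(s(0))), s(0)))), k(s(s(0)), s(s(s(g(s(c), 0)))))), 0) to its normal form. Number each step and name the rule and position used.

c

1. g(k(g(s(c), g(g(s(c), 0), k(s(s(s(0))), s(0)))), k(s(s(0)), s(s(s(g(s(c), 0)))))), 0)  →  g(k(g(s(c), g(c, k(s(s(s(0))), s(0)))), k(s(s(0)), s(s(s(g(s(c), 0)))))), 0)   [R5 at 1.1.2.1]
2. g(k(g(s(c), g(c, k(s(s(s(0))), s(0)))), k(s(s(0)), s(s(s(g(s(c), 0)))))), 0)  →  g(k(g(s(c), g(c, s(s(s(s(0)))))), k(s(s(0)), s(s(s(g(s(c), 0)))))), 0)   [R4 at 1.1.2.2]
3. g(k(g(s(c), g(c, s(s(s(s(0)))))), k(s(s(0)), s(s(s(g(s(c), 0)))))), 0)  →  g(k(g(s(c), 0), k(s(s(0)), s(s(s(g(s(c), 0)))))), 0)   [R2 at 1.1.2]
4. g(k(g(s(c), 0), k(s(s(0)), s(s(s(g(s(c), 0)))))), 0)  →  g(k(c, k(s(s(0)), s(s(s(g(s(c), 0)))))), 0)   [R5 at 1.1]
5. g(k(c, k(s(s(0)), s(s(s(g(s(c), 0)))))), 0)  →  g(k(c, s(0)), 0)   [R1 at 1.2]
6. g(k(c, s(0)), 0)  →  g(s(c), 0)   [R4 at 1]
7. g(s(c), 0)  →  c   [R5 at ε]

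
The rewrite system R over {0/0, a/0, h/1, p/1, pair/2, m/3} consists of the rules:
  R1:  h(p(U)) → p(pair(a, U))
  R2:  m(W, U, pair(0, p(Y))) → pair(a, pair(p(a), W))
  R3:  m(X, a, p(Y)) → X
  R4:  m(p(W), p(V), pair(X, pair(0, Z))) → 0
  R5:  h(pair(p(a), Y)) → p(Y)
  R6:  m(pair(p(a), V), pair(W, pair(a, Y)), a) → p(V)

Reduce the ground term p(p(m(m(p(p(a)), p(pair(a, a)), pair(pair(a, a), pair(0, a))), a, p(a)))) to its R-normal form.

p(p(0))

1. p(p(m(m(p(p(a)), p(pair(a, a)), pair(pair(a, a), pair(0, a))), a, p(a))))  →  p(p(m(p(p(a)), p(pair(a, a)), pair(pair(a, a), pair(0, a)))))   [R3 at 1.1]
2. p(p(m(p(p(a)), p(pair(a, a)), pair(pair(a, a), pair(0, a)))))  →  p(p(0))   [R4 at 1.1]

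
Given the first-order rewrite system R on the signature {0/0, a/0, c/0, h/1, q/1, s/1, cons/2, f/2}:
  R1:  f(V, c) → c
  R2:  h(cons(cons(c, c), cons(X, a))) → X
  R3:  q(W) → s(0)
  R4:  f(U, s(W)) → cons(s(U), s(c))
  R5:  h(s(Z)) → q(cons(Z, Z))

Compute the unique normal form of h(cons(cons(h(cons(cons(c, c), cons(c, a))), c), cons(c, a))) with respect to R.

c

1. h(cons(cons(h(cons(cons(c, c), cons(c, a))), c), cons(c, a)))  →  h(cons(cons(c, c), cons(c, a)))   [R2 at 1.1.1]
2. h(cons(cons(c, c), cons(c, a)))  →  c   [R2 at ε]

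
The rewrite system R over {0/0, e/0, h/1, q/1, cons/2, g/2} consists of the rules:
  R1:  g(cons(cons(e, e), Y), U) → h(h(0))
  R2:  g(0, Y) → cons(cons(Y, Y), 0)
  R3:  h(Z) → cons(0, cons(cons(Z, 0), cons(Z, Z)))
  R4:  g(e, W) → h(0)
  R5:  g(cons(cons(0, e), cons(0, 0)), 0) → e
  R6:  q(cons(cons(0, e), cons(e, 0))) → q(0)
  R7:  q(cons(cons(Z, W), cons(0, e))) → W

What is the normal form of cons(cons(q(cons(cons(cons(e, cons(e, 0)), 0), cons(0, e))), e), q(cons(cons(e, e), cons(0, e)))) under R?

1. cons(cons(q(cons(cons(cons(e, cons(e, 0)), 0), cons(0, e))), e), q(cons(cons(e, e), cons(0, e))))  →  cons(cons(0, e), q(cons(cons(e, e), cons(0, e))))   [R7 at 1.1]
2. cons(cons(0, e), q(cons(cons(e, e), cons(0, e))))  →  cons(cons(0, e), e)   [R7 at 2]

cons(cons(0, e), e)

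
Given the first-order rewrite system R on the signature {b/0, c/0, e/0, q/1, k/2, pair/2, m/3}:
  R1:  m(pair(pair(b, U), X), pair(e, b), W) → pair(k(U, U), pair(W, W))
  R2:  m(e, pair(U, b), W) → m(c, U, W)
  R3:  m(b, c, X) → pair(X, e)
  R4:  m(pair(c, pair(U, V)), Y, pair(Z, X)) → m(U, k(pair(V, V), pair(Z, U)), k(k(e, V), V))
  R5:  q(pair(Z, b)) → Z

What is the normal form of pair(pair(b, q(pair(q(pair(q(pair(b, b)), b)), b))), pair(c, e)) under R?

1. pair(pair(b, q(pair(q(pair(q(pair(b, b)), b)), b))), pair(c, e))  →  pair(pair(b, q(pair(q(pair(b, b)), b))), pair(c, e))   [R5 at 1.2]
2. pair(pair(b, q(pair(q(pair(b, b)), b))), pair(c, e))  →  pair(pair(b, q(pair(b, b))), pair(c, e))   [R5 at 1.2]
3. pair(pair(b, q(pair(b, b))), pair(c, e))  →  pair(pair(b, b), pair(c, e))   [R5 at 1.2]

pair(pair(b, b), pair(c, e))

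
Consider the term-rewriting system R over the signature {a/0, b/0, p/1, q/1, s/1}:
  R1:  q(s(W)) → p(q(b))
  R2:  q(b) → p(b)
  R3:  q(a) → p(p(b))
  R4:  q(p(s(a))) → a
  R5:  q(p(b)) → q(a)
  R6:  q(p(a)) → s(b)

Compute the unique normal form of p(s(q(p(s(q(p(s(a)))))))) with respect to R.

p(s(a))

1. p(s(q(p(s(q(p(s(a))))))))  →  p(s(q(p(s(a)))))   [R4 at 1.1.1.1.1]
2. p(s(q(p(s(a)))))  →  p(s(a))   [R4 at 1.1]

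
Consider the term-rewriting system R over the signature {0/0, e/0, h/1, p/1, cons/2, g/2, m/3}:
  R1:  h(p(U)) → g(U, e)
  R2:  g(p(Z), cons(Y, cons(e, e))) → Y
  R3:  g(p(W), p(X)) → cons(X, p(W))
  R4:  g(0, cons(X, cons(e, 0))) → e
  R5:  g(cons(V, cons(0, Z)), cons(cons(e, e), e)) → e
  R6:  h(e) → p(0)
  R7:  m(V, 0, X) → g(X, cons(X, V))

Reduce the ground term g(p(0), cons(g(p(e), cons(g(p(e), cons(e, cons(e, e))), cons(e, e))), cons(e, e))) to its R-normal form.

1. g(p(0), cons(g(p(e), cons(g(p(e), cons(e, cons(e, e))), cons(e, e))), cons(e, e)))  →  g(p(e), cons(g(p(e), cons(e, cons(e, e))), cons(e, e)))   [R2 at ε]
2. g(p(e), cons(g(p(e), cons(e, cons(e, e))), cons(e, e)))  →  g(p(e), cons(e, cons(e, e)))   [R2 at ε]
3. g(p(e), cons(e, cons(e, e)))  →  e   [R2 at ε]

e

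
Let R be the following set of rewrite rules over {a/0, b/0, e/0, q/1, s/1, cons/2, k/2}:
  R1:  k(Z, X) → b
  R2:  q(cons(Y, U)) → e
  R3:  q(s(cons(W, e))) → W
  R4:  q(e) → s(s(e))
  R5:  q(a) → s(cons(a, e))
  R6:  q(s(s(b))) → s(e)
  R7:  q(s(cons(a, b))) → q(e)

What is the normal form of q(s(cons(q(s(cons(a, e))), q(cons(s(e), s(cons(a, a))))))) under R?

a

1. q(s(cons(q(s(cons(a, e))), q(cons(s(e), s(cons(a, a)))))))  →  q(s(cons(a, q(cons(s(e), s(cons(a, a)))))))   [R3 at 1.1.1]
2. q(s(cons(a, q(cons(s(e), s(cons(a, a)))))))  →  q(s(cons(a, e)))   [R2 at 1.1.2]
3. q(s(cons(a, e)))  →  a   [R3 at ε]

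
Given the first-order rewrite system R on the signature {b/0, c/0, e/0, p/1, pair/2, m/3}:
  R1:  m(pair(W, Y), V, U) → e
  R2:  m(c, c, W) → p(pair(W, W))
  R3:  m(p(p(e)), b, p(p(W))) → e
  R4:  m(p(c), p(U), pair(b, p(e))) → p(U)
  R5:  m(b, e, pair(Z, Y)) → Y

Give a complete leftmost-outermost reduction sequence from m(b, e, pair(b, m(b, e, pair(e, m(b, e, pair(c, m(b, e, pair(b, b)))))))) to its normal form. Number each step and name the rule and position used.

b

1. m(b, e, pair(b, m(b, e, pair(e, m(b, e, pair(c, m(b, e, pair(b, b))))))))  →  m(b, e, pair(e, m(b, e, pair(c, m(b, e, pair(b, b))))))   [R5 at ε]
2. m(b, e, pair(e, m(b, e, pair(c, m(b, e, pair(b, b))))))  →  m(b, e, pair(c, m(b, e, pair(b, b))))   [R5 at ε]
3. m(b, e, pair(c, m(b, e, pair(b, b))))  →  m(b, e, pair(b, b))   [R5 at ε]
4. m(b, e, pair(b, b))  →  b   [R5 at ε]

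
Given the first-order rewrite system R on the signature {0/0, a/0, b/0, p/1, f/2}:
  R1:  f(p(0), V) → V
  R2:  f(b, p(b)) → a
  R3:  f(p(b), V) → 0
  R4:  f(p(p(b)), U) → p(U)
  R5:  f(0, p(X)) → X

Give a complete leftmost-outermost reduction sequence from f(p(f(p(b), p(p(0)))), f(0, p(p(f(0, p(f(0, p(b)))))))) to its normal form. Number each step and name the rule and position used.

1. f(p(f(p(b), p(p(0)))), f(0, p(p(f(0, p(f(0, p(b))))))))  →  f(p(0), f(0, p(p(f(0, p(f(0, p(b))))))))   [R3 at 1.1]
2. f(p(0), f(0, p(p(f(0, p(f(0, p(b))))))))  →  f(0, p(p(f(0, p(f(0, p(b)))))))   [R1 at ε]
3. f(0, p(p(f(0, p(f(0, p(b)))))))  →  p(f(0, p(f(0, p(b)))))   [R5 at ε]
4. p(f(0, p(f(0, p(b)))))  →  p(f(0, p(b)))   [R5 at 1]
5. p(f(0, p(b)))  →  p(b)   [R5 at 1]

p(b)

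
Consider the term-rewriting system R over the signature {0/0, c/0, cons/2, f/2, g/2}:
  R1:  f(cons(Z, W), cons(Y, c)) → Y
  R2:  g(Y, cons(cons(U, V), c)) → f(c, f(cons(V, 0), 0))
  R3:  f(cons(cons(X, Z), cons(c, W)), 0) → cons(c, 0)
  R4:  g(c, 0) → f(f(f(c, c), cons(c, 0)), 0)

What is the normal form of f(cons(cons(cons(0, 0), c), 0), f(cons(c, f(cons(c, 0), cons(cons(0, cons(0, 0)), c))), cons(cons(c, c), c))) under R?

1. f(cons(cons(cons(0, 0), c), 0), f(cons(c, f(cons(c, 0), cons(cons(0, cons(0, 0)), c))), cons(cons(c, c), c)))  →  f(cons(cons(cons(0, 0), c), 0), cons(c, c))   [R1 at 2]
2. f(cons(cons(cons(0, 0), c), 0), cons(c, c))  →  c   [R1 at ε]

c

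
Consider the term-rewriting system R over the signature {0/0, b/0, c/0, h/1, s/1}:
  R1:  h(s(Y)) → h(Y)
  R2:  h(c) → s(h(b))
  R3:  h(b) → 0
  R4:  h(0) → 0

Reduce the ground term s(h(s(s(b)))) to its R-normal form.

s(0)

1. s(h(s(s(b))))  →  s(h(s(b)))   [R1 at 1]
2. s(h(s(b)))  →  s(h(b))   [R1 at 1]
3. s(h(b))  →  s(0)   [R3 at 1]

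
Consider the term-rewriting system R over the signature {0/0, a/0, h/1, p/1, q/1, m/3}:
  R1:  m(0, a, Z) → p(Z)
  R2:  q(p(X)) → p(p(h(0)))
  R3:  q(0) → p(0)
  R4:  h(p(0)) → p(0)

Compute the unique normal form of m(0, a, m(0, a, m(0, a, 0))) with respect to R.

p(p(p(0)))

1. m(0, a, m(0, a, m(0, a, 0)))  →  p(m(0, a, m(0, a, 0)))   [R1 at ε]
2. p(m(0, a, m(0, a, 0)))  →  p(p(m(0, a, 0)))   [R1 at 1]
3. p(p(m(0, a, 0)))  →  p(p(p(0)))   [R1 at 1.1]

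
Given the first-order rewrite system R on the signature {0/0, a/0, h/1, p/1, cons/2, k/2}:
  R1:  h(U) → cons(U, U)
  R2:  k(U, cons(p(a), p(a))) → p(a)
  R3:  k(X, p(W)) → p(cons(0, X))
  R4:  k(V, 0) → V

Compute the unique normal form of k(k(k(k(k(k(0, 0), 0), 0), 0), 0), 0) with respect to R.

0

1. k(k(k(k(k(k(0, 0), 0), 0), 0), 0), 0)  →  k(k(k(k(k(0, 0), 0), 0), 0), 0)   [R4 at ε]
2. k(k(k(k(k(0, 0), 0), 0), 0), 0)  →  k(k(k(k(0, 0), 0), 0), 0)   [R4 at ε]
3. k(k(k(k(0, 0), 0), 0), 0)  →  k(k(k(0, 0), 0), 0)   [R4 at ε]
4. k(k(k(0, 0), 0), 0)  →  k(k(0, 0), 0)   [R4 at ε]
5. k(k(0, 0), 0)  →  k(0, 0)   [R4 at ε]
6. k(0, 0)  →  0   [R4 at ε]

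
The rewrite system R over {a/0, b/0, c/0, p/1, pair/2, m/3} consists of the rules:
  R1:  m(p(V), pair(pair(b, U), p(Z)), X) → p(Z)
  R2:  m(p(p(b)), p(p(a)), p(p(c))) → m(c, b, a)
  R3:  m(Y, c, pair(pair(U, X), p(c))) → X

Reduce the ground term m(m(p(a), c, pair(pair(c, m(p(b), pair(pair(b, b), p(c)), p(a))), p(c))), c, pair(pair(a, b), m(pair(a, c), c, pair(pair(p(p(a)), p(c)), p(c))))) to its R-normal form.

1. m(m(p(a), c, pair(pair(c, m(p(b), pair(pair(b, b), p(c)), p(a))), p(c))), c, pair(pair(a, b), m(pair(a, c), c, pair(pair(p(p(a)), p(c)), p(c)))))  →  m(m(p(b), pair(pair(b, b), p(c)), p(a)), c, pair(pair(a, b), m(pair(a, c), c, pair(pair(p(p(a)), p(c)), p(c)))))   [R3 at 1]
2. m(m(p(b), pair(pair(b, b), p(c)), p(a)), c, pair(pair(a, b), m(pair(a, c), c, pair(pair(p(p(a)), p(c)), p(c)))))  →  m(p(c), c, pair(pair(a, b), m(pair(a, c), c, pair(pair(p(p(a)), p(c)), p(c)))))   [R1 at 1]
3. m(p(c), c, pair(pair(a, b), m(pair(a, c), c, pair(pair(p(p(a)), p(c)), p(c)))))  →  m(p(c), c, pair(pair(a, b), p(c)))   [R3 at 3.2]
4. m(p(c), c, pair(pair(a, b), p(c)))  →  b   [R3 at ε]

b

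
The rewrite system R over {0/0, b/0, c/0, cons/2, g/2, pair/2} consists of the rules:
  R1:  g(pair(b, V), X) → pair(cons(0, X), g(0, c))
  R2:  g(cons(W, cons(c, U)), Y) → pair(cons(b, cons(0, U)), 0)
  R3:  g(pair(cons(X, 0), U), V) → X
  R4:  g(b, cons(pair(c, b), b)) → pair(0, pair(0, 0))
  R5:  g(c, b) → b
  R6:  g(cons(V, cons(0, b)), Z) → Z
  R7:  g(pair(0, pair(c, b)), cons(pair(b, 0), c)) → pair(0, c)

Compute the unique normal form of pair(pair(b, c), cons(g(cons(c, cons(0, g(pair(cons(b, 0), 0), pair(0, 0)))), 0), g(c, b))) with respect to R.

1. pair(pair(b, c), cons(g(cons(c, cons(0, g(pair(cons(b, 0), 0), pair(0, 0)))), 0), g(c, b)))  →  pair(pair(b, c), cons(g(cons(c, cons(0, b)), 0), g(c, b)))   [R3 at 2.1.1.2.2]
2. pair(pair(b, c), cons(g(cons(c, cons(0, b)), 0), g(c, b)))  →  pair(pair(b, c), cons(0, g(c, b)))   [R6 at 2.1]
3. pair(pair(b, c), cons(0, g(c, b)))  →  pair(pair(b, c), cons(0, b))   [R5 at 2.2]

pair(pair(b, c), cons(0, b))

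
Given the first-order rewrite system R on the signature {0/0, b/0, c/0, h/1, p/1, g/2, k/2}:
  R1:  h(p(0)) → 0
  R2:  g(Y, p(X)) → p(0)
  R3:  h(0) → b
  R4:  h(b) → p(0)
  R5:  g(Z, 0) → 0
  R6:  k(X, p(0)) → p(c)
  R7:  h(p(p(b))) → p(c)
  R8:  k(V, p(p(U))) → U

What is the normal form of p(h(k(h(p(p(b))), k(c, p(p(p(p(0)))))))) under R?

p(b)

1. p(h(k(h(p(p(b))), k(c, p(p(p(p(0))))))))  →  p(h(k(p(c), k(c, p(p(p(p(0))))))))   [R7 at 1.1.1]
2. p(h(k(p(c), k(c, p(p(p(p(0))))))))  →  p(h(k(p(c), p(p(0)))))   [R8 at 1.1.2]
3. p(h(k(p(c), p(p(0)))))  →  p(h(0))   [R8 at 1.1]
4. p(h(0))  →  p(b)   [R3 at 1]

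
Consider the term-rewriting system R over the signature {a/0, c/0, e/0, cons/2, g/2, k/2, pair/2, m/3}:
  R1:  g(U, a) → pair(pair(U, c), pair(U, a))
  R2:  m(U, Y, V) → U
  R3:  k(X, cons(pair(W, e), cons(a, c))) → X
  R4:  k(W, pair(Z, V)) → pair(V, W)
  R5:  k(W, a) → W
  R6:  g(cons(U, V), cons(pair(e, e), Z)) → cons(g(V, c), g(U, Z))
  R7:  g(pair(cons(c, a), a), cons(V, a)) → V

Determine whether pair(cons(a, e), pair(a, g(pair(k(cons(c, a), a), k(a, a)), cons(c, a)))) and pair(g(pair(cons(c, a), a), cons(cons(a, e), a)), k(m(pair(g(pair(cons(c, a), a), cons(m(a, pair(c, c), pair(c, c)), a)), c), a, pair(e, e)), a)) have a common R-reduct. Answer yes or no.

Reduce t₁ = pair(cons(a, e), pair(a, g(pair(k(cons(c, a), a), k(a, a)), cons(c, a)))):
1. pair(cons(a, e), pair(a, g(pair(k(cons(c, a), a), k(a, a)), cons(c, a))))  →  pair(cons(a, e), pair(a, g(pair(cons(c, a), k(a, a)), cons(c, a))))   [R5 at 2.2.1.1]
2. pair(cons(a, e), pair(a, g(pair(cons(c, a), k(a, a)), cons(c, a))))  →  pair(cons(a, e), pair(a, g(pair(cons(c, a), a), cons(c, a))))   [R5 at 2.2.1.2]
3. pair(cons(a, e), pair(a, g(pair(cons(c, a), a), cons(c, a))))  →  pair(cons(a, e), pair(a, c))   [R7 at 2.2]

Reduce t₂ = pair(g(pair(cons(c, a), a), cons(cons(a, e), a)), k(m(pair(g(pair(cons(c, a), a), cons(m(a, pair(c, c), pair(c, c)), a)), c), a, pair(e, e)), a)):
1. pair(g(pair(cons(c, a), a), cons(cons(a, e), a)), k(m(pair(g(pair(cons(c, a), a), cons(m(a, pair(c, c), pair(c, c)), a)), c), a, pair(e, e)), a))  →  pair(cons(a, e), k(m(pair(g(pair(cons(c, a), a), cons(m(a, pair(c, c), pair(c, c)), a)), c), a, pair(e, e)), a))   [R7 at 1]
2. pair(cons(a, e), k(m(pair(g(pair(cons(c, a), a), cons(m(a, pair(c, c), pair(c, c)), a)), c), a, pair(e, e)), a))  →  pair(cons(a, e), m(pair(g(pair(cons(c, a), a), cons(m(a, pair(c, c), pair(c, c)), a)), c), a, pair(e, e)))   [R5 at 2]
3. pair(cons(a, e), m(pair(g(pair(cons(c, a), a), cons(m(a, pair(c, c), pair(c, c)), a)), c), a, pair(e, e)))  →  pair(cons(a, e), pair(g(pair(cons(c, a), a), cons(m(a, pair(c, c), pair(c, c)), a)), c))   [R2 at 2]
4. pair(cons(a, e), pair(g(pair(cons(c, a), a), cons(m(a, pair(c, c), pair(c, c)), a)), c))  →  pair(cons(a, e), pair(m(a, pair(c, c), pair(c, c)), c))   [R7 at 2.1]
5. pair(cons(a, e), pair(m(a, pair(c, c), pair(c, c)), c))  →  pair(cons(a, e), pair(a, c))   [R2 at 2.1]

yes — NF(t₁) = pair(cons(a, e), pair(a, c)), NF(t₂) = pair(cons(a, e), pair(a, c))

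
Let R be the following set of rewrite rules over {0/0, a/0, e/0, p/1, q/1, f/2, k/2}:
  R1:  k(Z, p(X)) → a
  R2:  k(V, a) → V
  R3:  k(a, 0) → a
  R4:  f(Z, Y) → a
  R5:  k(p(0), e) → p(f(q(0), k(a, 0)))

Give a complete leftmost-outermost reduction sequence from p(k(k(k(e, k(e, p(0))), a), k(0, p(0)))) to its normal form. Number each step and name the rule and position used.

p(e)

1. p(k(k(k(e, k(e, p(0))), a), k(0, p(0))))  →  p(k(k(e, k(e, p(0))), k(0, p(0))))   [R2 at 1.1]
2. p(k(k(e, k(e, p(0))), k(0, p(0))))  →  p(k(k(e, a), k(0, p(0))))   [R1 at 1.1.2]
3. p(k(k(e, a), k(0, p(0))))  →  p(k(e, k(0, p(0))))   [R2 at 1.1]
4. p(k(e, k(0, p(0))))  →  p(k(e, a))   [R1 at 1.2]
5. p(k(e, a))  →  p(e)   [R2 at 1]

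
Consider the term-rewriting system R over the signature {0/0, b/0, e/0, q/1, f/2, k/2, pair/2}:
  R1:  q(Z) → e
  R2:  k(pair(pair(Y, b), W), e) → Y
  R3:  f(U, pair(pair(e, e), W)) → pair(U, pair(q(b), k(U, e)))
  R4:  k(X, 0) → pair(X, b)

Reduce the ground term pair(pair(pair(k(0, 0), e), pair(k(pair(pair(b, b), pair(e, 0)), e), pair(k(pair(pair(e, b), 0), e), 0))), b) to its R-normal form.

1. pair(pair(pair(k(0, 0), e), pair(k(pair(pair(b, b), pair(e, 0)), e), pair(k(pair(pair(e, b), 0), e), 0))), b)  →  pair(pair(pair(pair(0, b), e), pair(k(pair(pair(b, b), pair(e, 0)), e), pair(k(pair(pair(e, b), 0), e), 0))), b)   [R4 at 1.1.1]
2. pair(pair(pair(pair(0, b), e), pair(k(pair(pair(b, b), pair(e, 0)), e), pair(k(pair(pair(e, b), 0), e), 0))), b)  →  pair(pair(pair(pair(0, b), e), pair(b, pair(k(pair(pair(e, b), 0), e), 0))), b)   [R2 at 1.2.1]
3. pair(pair(pair(pair(0, b), e), pair(b, pair(k(pair(pair(e, b), 0), e), 0))), b)  →  pair(pair(pair(pair(0, b), e), pair(b, pair(e, 0))), b)   [R2 at 1.2.2.1]

pair(pair(pair(pair(0, b), e), pair(b, pair(e, 0))), b)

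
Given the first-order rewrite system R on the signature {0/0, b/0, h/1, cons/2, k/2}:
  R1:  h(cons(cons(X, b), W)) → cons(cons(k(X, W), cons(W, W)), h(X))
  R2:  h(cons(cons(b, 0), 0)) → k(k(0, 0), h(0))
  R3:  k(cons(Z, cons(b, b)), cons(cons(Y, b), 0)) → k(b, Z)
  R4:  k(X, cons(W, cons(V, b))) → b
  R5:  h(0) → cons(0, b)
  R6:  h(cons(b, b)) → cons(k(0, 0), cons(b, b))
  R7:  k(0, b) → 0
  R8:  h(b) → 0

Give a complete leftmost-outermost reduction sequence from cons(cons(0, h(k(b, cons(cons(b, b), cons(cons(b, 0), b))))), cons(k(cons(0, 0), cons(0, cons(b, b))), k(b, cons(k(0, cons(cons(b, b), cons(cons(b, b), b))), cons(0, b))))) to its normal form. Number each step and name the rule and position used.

1. cons(cons(0, h(k(b, cons(cons(b, b), cons(cons(b, 0), b))))), cons(k(cons(0, 0), cons(0, cons(b, b))), k(b, cons(k(0, cons(cons(b, b), cons(cons(b, b), b))), cons(0, b)))))  →  cons(cons(0, h(b)), cons(k(cons(0, 0), cons(0, cons(b, b))), k(b, cons(k(0, cons(cons(b, b), cons(cons(b, b), b))), cons(0, b)))))   [R4 at 1.2.1]
2. cons(cons(0, h(b)), cons(k(cons(0, 0), cons(0, cons(b, b))), k(b, cons(k(0, cons(cons(b, b), cons(cons(b, b), b))), cons(0, b)))))  →  cons(cons(0, 0), cons(k(cons(0, 0), cons(0, cons(b, b))), k(b, cons(k(0, cons(cons(b, b), cons(cons(b, b), b))), cons(0, b)))))   [R8 at 1.2]
3. cons(cons(0, 0), cons(k(cons(0, 0), cons(0, cons(b, b))), k(b, cons(k(0, cons(cons(b, b), cons(cons(b, b), b))), cons(0, b)))))  →  cons(cons(0, 0), cons(b, k(b, cons(k(0, cons(cons(b, b), cons(cons(b, b), b))), cons(0, b)))))   [R4 at 2.1]
4. cons(cons(0, 0), cons(b, k(b, cons(k(0, cons(cons(b, b), cons(cons(b, b), b))), cons(0, b)))))  →  cons(cons(0, 0), cons(b, b))   [R4 at 2.2]

cons(cons(0, 0), cons(b, b))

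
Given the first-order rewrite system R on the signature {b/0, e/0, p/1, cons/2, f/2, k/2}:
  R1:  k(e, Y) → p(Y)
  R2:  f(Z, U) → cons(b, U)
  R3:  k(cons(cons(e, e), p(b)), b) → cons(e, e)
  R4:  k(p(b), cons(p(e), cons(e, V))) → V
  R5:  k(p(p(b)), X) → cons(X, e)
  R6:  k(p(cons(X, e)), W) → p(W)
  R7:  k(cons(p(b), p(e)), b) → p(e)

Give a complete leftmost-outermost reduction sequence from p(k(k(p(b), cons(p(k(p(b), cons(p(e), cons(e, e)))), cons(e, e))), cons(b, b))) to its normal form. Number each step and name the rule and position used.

1. p(k(k(p(b), cons(p(k(p(b), cons(p(e), cons(e, e)))), cons(e, e))), cons(b, b)))  →  p(k(k(p(b), cons(p(e), cons(e, e))), cons(b, b)))   [R4 at 1.1.2.1.1]
2. p(k(k(p(b), cons(p(e), cons(e, e))), cons(b, b)))  →  p(k(e, cons(b, b)))   [R4 at 1.1]
3. p(k(e, cons(b, b)))  →  p(p(cons(b, b)))   [R1 at 1]

p(p(cons(b, b)))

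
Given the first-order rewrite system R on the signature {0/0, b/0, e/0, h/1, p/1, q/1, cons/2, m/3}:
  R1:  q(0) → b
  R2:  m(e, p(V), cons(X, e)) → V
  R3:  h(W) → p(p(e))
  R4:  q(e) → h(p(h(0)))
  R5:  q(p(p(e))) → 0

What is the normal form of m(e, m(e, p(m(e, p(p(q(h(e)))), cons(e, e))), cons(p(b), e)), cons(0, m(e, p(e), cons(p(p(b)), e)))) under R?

1. m(e, m(e, p(m(e, p(p(q(h(e)))), cons(e, e))), cons(p(b), e)), cons(0, m(e, p(e), cons(p(p(b)), e))))  →  m(e, m(e, p(p(q(h(e)))), cons(e, e)), cons(0, m(e, p(e), cons(p(p(b)), e))))   [R2 at 2]
2. m(e, m(e, p(p(q(h(e)))), cons(e, e)), cons(0, m(e, p(e), cons(p(p(b)), e))))  →  m(e, p(q(h(e))), cons(0, m(e, p(e), cons(p(p(b)), e))))   [R2 at 2]
3. m(e, p(q(h(e))), cons(0, m(e, p(e), cons(p(p(b)), e))))  →  m(e, p(q(p(p(e)))), cons(0, m(e, p(e), cons(p(p(b)), e))))   [R3 at 2.1.1]
4. m(e, p(q(p(p(e)))), cons(0, m(e, p(e), cons(p(p(b)), e))))  →  m(e, p(0), cons(0, m(e, p(e), cons(p(p(b)), e))))   [R5 at 2.1]
5. m(e, p(0), cons(0, m(e, p(e), cons(p(p(b)), e))))  →  m(e, p(0), cons(0, e))   [R2 at 3.2]
6. m(e, p(0), cons(0, e))  →  0   [R2 at ε]

0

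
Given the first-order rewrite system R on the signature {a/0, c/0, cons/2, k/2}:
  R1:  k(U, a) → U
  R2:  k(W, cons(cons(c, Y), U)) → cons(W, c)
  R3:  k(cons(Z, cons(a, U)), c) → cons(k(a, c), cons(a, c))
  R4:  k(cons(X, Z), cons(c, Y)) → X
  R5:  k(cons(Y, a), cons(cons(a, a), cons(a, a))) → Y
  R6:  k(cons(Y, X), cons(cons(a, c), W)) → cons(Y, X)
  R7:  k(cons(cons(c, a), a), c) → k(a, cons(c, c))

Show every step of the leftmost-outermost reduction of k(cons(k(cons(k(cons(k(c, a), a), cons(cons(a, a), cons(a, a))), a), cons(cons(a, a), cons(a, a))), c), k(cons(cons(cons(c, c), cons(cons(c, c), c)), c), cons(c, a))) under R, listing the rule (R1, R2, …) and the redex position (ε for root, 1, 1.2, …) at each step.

cons(cons(c, c), c)

1. k(cons(k(cons(k(cons(k(c, a), a), cons(cons(a, a), cons(a, a))), a), cons(cons(a, a), cons(a, a))), c), k(cons(cons(cons(c, c), cons(cons(c, c), c)), c), cons(c, a)))  →  k(cons(k(cons(k(c, a), a), cons(cons(a, a), cons(a, a))), c), k(cons(cons(cons(c, c), cons(cons(c, c), c)), c), cons(c, a)))   [R5 at 1.1]
2. k(cons(k(cons(k(c, a), a), cons(cons(a, a), cons(a, a))), c), k(cons(cons(cons(c, c), cons(cons(c, c), c)), c), cons(c, a)))  →  k(cons(k(c, a), c), k(cons(cons(cons(c, c), cons(cons(c, c), c)), c), cons(c, a)))   [R5 at 1.1]
3. k(cons(k(c, a), c), k(cons(cons(cons(c, c), cons(cons(c, c), c)), c), cons(c, a)))  →  k(cons(c, c), k(cons(cons(cons(c, c), cons(cons(c, c), c)), c), cons(c, a)))   [R1 at 1.1]
4. k(cons(c, c), k(cons(cons(cons(c, c), cons(cons(c, c), c)), c), cons(c, a)))  →  k(cons(c, c), cons(cons(c, c), cons(cons(c, c), c)))   [R4 at 2]
5. k(cons(c, c), cons(cons(c, c), cons(cons(c, c), c)))  →  cons(cons(c, c), c)   [R2 at ε]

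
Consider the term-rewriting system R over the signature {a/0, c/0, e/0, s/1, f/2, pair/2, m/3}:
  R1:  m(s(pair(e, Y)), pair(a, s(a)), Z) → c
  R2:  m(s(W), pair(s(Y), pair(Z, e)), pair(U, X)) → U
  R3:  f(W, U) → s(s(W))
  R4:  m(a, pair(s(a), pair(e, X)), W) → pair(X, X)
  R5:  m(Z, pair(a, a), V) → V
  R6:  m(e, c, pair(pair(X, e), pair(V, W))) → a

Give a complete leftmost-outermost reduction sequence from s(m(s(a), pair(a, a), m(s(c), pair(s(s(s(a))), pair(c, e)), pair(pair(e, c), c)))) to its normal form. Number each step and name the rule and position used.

1. s(m(s(a), pair(a, a), m(s(c), pair(s(s(s(a))), pair(c, e)), pair(pair(e, c), c))))  →  s(m(s(c), pair(s(s(s(a))), pair(c, e)), pair(pair(e, c), c)))   [R5 at 1]
2. s(m(s(c), pair(s(s(s(a))), pair(c, e)), pair(pair(e, c), c)))  →  s(pair(e, c))   [R2 at 1]

s(pair(e, c))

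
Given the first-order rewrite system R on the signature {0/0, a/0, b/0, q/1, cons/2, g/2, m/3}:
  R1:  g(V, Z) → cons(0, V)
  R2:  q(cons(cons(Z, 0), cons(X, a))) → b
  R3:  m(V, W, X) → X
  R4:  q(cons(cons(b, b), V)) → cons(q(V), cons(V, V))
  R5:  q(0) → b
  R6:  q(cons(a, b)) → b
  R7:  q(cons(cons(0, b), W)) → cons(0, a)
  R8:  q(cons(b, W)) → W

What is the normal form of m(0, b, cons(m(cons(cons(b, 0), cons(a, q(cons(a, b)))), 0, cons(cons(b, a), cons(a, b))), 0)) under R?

1. m(0, b, cons(m(cons(cons(b, 0), cons(a, q(cons(a, b)))), 0, cons(cons(b, a), cons(a, b))), 0))  →  cons(m(cons(cons(b, 0), cons(a, q(cons(a, b)))), 0, cons(cons(b, a), cons(a, b))), 0)   [R3 at ε]
2. cons(m(cons(cons(b, 0), cons(a, q(cons(a, b)))), 0, cons(cons(b, a), cons(a, b))), 0)  →  cons(cons(cons(b, a), cons(a, b)), 0)   [R3 at 1]

cons(cons(cons(b, a), cons(a, b)), 0)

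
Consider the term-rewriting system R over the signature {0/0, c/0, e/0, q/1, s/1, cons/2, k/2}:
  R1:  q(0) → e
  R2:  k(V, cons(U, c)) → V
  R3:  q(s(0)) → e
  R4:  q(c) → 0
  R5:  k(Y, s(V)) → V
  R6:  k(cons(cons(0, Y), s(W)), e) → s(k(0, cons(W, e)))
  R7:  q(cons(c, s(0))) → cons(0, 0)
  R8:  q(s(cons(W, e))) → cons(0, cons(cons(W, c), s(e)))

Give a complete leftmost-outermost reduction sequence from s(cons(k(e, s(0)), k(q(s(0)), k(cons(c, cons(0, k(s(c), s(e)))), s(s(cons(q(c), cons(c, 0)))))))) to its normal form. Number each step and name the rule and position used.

s(cons(0, cons(0, cons(c, 0))))

1. s(cons(k(e, s(0)), k(q(s(0)), k(cons(c, cons(0, k(s(c), s(e)))), s(s(cons(q(c), cons(c, 0))))))))  →  s(cons(0, k(q(s(0)), k(cons(c, cons(0, k(s(c), s(e)))), s(s(cons(q(c), cons(c, 0))))))))   [R5 at 1.1]
2. s(cons(0, k(q(s(0)), k(cons(c, cons(0, k(s(c), s(e)))), s(s(cons(q(c), cons(c, 0))))))))  →  s(cons(0, k(e, k(cons(c, cons(0, k(s(c), s(e)))), s(s(cons(q(c), cons(c, 0))))))))   [R3 at 1.2.1]
3. s(cons(0, k(e, k(cons(c, cons(0, k(s(c), s(e)))), s(s(cons(q(c), cons(c, 0))))))))  →  s(cons(0, k(e, s(cons(q(c), cons(c, 0))))))   [R5 at 1.2.2]
4. s(cons(0, k(e, s(cons(q(c), cons(c, 0))))))  →  s(cons(0, cons(q(c), cons(c, 0))))   [R5 at 1.2]
5. s(cons(0, cons(q(c), cons(c, 0))))  →  s(cons(0, cons(0, cons(c, 0))))   [R4 at 1.2.1]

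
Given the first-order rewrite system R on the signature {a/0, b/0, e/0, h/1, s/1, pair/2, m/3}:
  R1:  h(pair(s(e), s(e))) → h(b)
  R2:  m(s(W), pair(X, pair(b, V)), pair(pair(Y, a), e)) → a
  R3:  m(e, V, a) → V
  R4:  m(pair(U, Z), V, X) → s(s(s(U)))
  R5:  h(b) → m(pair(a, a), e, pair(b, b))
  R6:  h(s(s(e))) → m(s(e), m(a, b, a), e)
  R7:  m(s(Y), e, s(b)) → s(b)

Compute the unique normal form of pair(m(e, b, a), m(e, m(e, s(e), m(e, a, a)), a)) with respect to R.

pair(b, s(e))

1. pair(m(e, b, a), m(e, m(e, s(e), m(e, a, a)), a))  →  pair(b, m(e, m(e, s(e), m(e, a, a)), a))   [R3 at 1]
2. pair(b, m(e, m(e, s(e), m(e, a, a)), a))  →  pair(b, m(e, s(e), m(e, a, a)))   [R3 at 2]
3. pair(b, m(e, s(e), m(e, a, a)))  →  pair(b, m(e, s(e), a))   [R3 at 2.3]
4. pair(b, m(e, s(e), a))  →  pair(b, s(e))   [R3 at 2]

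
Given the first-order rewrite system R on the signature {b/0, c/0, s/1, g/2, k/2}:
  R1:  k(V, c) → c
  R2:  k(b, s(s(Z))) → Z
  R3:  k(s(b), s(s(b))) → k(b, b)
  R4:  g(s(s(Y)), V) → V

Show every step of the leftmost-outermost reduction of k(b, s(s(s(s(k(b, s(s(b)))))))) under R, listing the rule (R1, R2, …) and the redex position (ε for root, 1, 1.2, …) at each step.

1. k(b, s(s(s(s(k(b, s(s(b))))))))  →  s(s(k(b, s(s(b)))))   [R2 at ε]
2. s(s(k(b, s(s(b)))))  →  s(s(b))   [R2 at 1.1]

s(s(b))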